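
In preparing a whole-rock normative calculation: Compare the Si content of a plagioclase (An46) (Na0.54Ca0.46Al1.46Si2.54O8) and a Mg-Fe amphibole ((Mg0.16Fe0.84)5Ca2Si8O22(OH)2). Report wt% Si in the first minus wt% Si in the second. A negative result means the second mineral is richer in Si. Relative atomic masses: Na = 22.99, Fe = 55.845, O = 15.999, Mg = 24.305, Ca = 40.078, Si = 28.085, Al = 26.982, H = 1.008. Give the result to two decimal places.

M(Na0.54Ca0.46Al1.46Si2.54O8) = 269.572 g/mol, so wt% Si = 71.336/269.572 × 100 = 26.46%.
M((Mg0.16Fe0.84)5Ca2Si8O22(OH)2) = 944.821 g/mol, so wt% Si = 224.680/944.821 × 100 = 23.78%.
26.46 − 23.78 = 2.68 pp.

2.68 percentage points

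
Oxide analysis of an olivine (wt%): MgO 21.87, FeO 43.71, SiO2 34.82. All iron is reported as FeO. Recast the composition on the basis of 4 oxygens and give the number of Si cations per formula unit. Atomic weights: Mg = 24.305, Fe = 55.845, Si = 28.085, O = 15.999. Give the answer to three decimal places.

1.003 Si apfu

MgO (M=40.304): mol = 0.54263; Mg = 0.54263, O = 0.54263.
FeO (M=71.844): mol = 0.60840; Fe = 0.60840, O = 0.60840.
SiO2 (M=60.083): mol = 0.57953; Si = 0.57953, O = 1.15906.
ΣO = 2.31009; factor = 4/ΣO = 1.73153.
Si apfu = 0.57953 × 1.73153 = 1.003.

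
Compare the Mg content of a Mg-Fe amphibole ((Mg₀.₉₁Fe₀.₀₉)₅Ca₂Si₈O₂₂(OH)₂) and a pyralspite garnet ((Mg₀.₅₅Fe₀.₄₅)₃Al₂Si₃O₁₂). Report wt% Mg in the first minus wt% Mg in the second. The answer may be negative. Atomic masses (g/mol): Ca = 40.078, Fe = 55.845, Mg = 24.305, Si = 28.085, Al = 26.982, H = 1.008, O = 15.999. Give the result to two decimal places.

M((Mg₀.₉₁Fe₀.₀₉)₅Ca₂Si₈O₂₂(OH)₂) = 826.546 g/mol, so wt% Mg = 110.588/826.546 × 100 = 13.38%.
M((Mg₀.₅₅Fe₀.₄₅)₃Al₂Si₃O₁₂) = 445.701 g/mol, so wt% Mg = 40.103/445.701 × 100 = 9.00%.
13.38 − 9.00 = 4.38 pp.

4.38 percentage points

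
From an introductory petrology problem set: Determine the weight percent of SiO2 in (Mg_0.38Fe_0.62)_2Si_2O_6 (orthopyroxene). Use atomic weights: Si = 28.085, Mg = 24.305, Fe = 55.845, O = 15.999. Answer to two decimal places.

Formula mass = 239.884 g/mol.
2 Si → 2.0000 mol SiO2 per formula unit; M(SiO2) = 60.083, so SiO2 mass = 120.166 g.
120.166/239.884 × 100 = 50.09 wt%.

50.09 wt%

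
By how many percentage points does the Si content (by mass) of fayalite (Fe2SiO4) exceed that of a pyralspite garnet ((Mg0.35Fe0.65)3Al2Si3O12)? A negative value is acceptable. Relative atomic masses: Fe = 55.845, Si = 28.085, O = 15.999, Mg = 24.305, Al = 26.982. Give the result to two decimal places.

M(Fe2SiO4) = 203.771 g/mol, so wt% Si = 28.085/203.771 × 100 = 13.78%.
M((Mg0.35Fe0.65)3Al2Si3O12) = 464.625 g/mol, so wt% Si = 84.255/464.625 × 100 = 18.13%.
13.78 − 18.13 = -4.35 pp.

-4.35 percentage points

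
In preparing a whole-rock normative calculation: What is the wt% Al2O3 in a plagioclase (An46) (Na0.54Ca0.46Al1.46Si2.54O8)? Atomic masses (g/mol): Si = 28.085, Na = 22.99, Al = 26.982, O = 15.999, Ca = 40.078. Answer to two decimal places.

M(Na0.54Ca0.46Al1.46Si2.54O8) = 269.572 g/mol; M(Al2O3) = 101.961 g/mol.
Moles Al2O3 per formula unit = 1.46 Al ÷ 2 = 0.7300.
Al2O3 fraction = (0.7300 × 101.961) / 269.572 = 74.432/269.572 = 0.2761.

27.61 wt%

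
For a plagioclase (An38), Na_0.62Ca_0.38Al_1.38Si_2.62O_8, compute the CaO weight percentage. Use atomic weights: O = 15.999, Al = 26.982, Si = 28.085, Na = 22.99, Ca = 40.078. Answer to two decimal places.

M(Na_0.62Ca_0.38Al_1.38Si_2.62O_8) = 268.293 g/mol; M(CaO) = 56.077 g/mol.
Moles CaO per formula unit = 0.38 Ca ÷ 1 = 0.3800.
CaO fraction = (0.3800 × 56.077) / 268.293 = 21.309/268.293 = 0.0794.

7.94 wt%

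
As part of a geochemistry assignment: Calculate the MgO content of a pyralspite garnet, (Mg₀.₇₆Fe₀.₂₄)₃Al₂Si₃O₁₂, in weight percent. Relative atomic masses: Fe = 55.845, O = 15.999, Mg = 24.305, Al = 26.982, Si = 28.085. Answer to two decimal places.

M((Mg₀.₇₆Fe₀.₂₄)₃Al₂Si₃O₁₂) = 425.831 g/mol; M(MgO) = 40.304 g/mol.
Moles MgO per formula unit = 2.28 Mg ÷ 1 = 2.2800.
MgO fraction = (2.2800 × 40.304) / 425.831 = 91.893/425.831 = 0.2158.

21.58 wt%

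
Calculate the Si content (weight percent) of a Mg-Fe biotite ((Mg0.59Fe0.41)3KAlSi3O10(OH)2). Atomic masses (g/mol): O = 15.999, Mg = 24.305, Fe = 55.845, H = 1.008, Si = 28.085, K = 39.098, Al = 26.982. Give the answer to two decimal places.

M((Mg0.59Fe0.41)3KAlSi3O10(OH)2) = 456.048 g/mol.
Si contributes 3 × 28.085 = 84.255 g per mole.
84.255/456.048 = 0.1848 → 18.48%.

18.48 weight percent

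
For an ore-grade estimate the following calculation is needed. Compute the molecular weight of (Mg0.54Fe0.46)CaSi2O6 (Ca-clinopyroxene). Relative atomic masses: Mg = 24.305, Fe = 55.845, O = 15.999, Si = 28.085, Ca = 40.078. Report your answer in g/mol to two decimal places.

231.06 g/mol

The formula mass is the sum 0.54×24.305 + 0.46×55.845 + 1×40.078 + 2×28.085 + 6×15.999.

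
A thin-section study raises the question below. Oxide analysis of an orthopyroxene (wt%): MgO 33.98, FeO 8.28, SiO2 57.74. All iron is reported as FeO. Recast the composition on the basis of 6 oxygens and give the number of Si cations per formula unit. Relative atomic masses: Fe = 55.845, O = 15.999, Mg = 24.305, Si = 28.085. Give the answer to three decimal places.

2.002 Si apfu

MgO (M=40.304): mol = 0.84309; Mg = 0.84309, O = 0.84309.
FeO (M=71.844): mol = 0.11525; Fe = 0.11525, O = 0.11525.
SiO2 (M=60.083): mol = 0.96100; Si = 0.96100, O = 1.92200.
ΣO = 2.88034; factor = 6/ΣO = 2.08309.
Si apfu = 0.96100 × 2.08309 = 2.002.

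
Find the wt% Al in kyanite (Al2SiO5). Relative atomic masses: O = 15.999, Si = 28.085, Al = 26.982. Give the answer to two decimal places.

33.30 wt%

Molar mass of Al2SiO5: 2×26.982 + 1×28.085 + 5×15.999 = 162.044 g/mol.
Mass of Al per formula unit: 2 × 26.982 = 53.964 g.
Weight fraction Al = 53.964 / 162.044 = 0.3330.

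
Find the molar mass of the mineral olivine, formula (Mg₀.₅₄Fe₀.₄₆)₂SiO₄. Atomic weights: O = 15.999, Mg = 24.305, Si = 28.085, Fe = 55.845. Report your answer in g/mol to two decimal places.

The formula mass is the sum 1.08*24.305 + 0.92*55.845 + 1*28.085 + 4*15.999.

169.71 g/mol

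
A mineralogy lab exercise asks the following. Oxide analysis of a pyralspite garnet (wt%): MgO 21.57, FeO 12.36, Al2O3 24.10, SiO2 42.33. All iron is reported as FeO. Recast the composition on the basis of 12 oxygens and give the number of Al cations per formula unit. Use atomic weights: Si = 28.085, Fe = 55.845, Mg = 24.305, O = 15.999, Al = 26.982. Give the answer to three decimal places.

2.008 Al apfu

MgO (M=40.304): mol = 0.53518; Mg = 0.53518, O = 0.53518.
FeO (M=71.844): mol = 0.17204; Fe = 0.17204, O = 0.17204.
Al2O3 (M=101.961): mol = 0.23636; Al = 0.47272, O = 0.70908.
SiO2 (M=60.083): mol = 0.70453; Si = 0.70453, O = 1.40906.
ΣO = 2.82536; factor = 12/ΣO = 4.24725.
Al apfu = 0.47272 × 4.24725 = 2.008.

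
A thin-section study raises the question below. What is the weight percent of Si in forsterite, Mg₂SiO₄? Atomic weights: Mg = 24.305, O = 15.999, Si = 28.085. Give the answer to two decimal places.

Molar mass of Mg₂SiO₄: 2·24.305 + 1·28.085 + 4·15.999 = 140.691 g/mol.
Mass of Si per formula unit: 1 × 28.085 = 28.085 g.
Weight fraction Si = 28.085 / 140.691 = 0.1996.

19.96 wt%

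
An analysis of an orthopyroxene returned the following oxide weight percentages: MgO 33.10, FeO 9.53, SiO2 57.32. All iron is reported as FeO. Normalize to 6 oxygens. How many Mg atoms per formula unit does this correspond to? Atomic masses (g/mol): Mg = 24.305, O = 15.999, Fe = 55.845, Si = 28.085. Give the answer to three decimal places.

1.722 Mg apfu

33.10 wt% MgO ÷ 40.304 g/mol = 0.82126 mol, giving 0.82126 Mg and 0.82126 O.
9.53 wt% FeO ÷ 71.844 g/mol = 0.13265 mol, giving 0.13265 Fe and 0.13265 O.
57.32 wt% SiO2 ÷ 60.083 g/mol = 0.95401 mol, giving 0.95401 Si and 1.90802 O.
Oxygen sums to 2.86193; scaling by 6/2.86193 = 2.09649 puts the formula on 6 O.
Mg: 0.82126 × 2.09649 = 1.722 atoms per formula unit.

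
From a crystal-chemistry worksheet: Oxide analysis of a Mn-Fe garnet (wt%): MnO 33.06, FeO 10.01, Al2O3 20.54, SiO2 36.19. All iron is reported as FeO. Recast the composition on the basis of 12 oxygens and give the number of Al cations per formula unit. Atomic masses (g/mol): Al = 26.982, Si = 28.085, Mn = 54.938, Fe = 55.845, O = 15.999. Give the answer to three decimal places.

2.002 Al apfu

MnO (M=70.937): mol = 0.46605; Mn = 0.46605, O = 0.46605.
FeO (M=71.844): mol = 0.13933; Fe = 0.13933, O = 0.13933.
Al2O3 (M=101.961): mol = 0.20145; Al = 0.40290, O = 0.60435.
SiO2 (M=60.083): mol = 0.60233; Si = 0.60233, O = 1.20466.
ΣO = 2.41439; factor = 12/ΣO = 4.97020.
Al apfu = 0.40290 × 4.97020 = 2.002.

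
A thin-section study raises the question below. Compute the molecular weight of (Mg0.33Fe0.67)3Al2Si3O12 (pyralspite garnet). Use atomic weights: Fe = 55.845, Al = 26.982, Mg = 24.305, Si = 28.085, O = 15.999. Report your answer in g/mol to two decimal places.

M = 0.99×24.305 + 2.01×55.845 + 2×26.982 + 3×28.085 + 12×15.999

466.52 g/mol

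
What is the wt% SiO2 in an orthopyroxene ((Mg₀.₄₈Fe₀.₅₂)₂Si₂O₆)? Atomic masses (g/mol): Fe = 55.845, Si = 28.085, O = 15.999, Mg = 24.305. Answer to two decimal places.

51.45 wt%

M((Mg₀.₄₈Fe₀.₅₂)₂Si₂O₆) = 233.576 g/mol; M(SiO2) = 60.083 g/mol.
Moles SiO2 per formula unit = 2 Si ÷ 1 = 2.0000.
SiO2 fraction = (2.0000 × 60.083) / 233.576 = 120.166/233.576 = 0.5145.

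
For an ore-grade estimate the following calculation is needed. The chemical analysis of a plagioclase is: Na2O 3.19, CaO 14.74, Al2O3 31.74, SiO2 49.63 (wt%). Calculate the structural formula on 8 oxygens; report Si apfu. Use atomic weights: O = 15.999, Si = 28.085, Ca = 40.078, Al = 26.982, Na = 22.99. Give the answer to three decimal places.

3.19 wt% Na2O ÷ 61.979 g/mol = 0.05147 mol, giving 0.10294 Na and 0.05147 O.
14.74 wt% CaO ÷ 56.077 g/mol = 0.26285 mol, giving 0.26285 Ca and 0.26285 O.
31.74 wt% Al2O3 ÷ 101.961 g/mol = 0.31130 mol, giving 0.62260 Al and 0.93390 O.
49.63 wt% SiO2 ÷ 60.083 g/mol = 0.82602 mol, giving 0.82602 Si and 1.65204 O.
Oxygen sums to 2.90026; scaling by 8/2.90026 = 2.75837 puts the formula on 8 O.
Si: 0.82602 × 2.75837 = 2.278 atoms per formula unit.

2.278 Si apfu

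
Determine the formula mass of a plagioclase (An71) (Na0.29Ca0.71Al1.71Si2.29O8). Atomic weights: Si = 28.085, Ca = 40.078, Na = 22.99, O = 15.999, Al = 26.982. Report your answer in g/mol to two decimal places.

273.57 g/mol

M = 0.29*22.99 + 0.71*40.078 + 1.71*26.982 + 2.29*28.085 + 8*15.999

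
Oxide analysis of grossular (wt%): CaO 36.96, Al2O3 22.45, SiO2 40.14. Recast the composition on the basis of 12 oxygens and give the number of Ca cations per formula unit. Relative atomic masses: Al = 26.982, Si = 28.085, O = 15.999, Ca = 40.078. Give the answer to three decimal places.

CaO (M=56.077): mol = 0.65909; Ca = 0.65909, O = 0.65909.
Al2O3 (M=101.961): mol = 0.22018; Al = 0.44036, O = 0.66054.
SiO2 (M=60.083): mol = 0.66808; Si = 0.66808, O = 1.33616.
ΣO = 2.65579; factor = 12/ΣO = 4.51843.
Ca apfu = 0.65909 × 4.51843 = 2.978.

2.978 Ca apfu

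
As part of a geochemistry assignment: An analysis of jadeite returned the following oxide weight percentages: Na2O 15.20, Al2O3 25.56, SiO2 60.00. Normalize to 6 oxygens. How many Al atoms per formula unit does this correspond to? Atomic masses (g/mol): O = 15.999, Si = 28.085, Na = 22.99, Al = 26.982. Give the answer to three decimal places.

Na2O (M=61.979): mol = 0.24524; Na = 0.49048, O = 0.24524.
Al2O3 (M=101.961): mol = 0.25068; Al = 0.50136, O = 0.75204.
SiO2 (M=60.083): mol = 0.99862; Si = 0.99862, O = 1.99724.
ΣO = 2.99452; factor = 6/ΣO = 2.00366.
Al apfu = 0.50136 × 2.00366 = 1.005.

1.005 Al apfu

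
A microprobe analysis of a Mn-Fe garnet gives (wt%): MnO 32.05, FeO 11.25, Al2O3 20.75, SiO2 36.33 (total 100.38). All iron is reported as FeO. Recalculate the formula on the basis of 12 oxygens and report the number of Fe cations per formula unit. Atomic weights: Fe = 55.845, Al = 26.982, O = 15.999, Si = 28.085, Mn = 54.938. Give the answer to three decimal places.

32.05 wt% MnO ÷ 70.937 g/mol = 0.45181 mol, giving 0.45181 Mn and 0.45181 O.
11.25 wt% FeO ÷ 71.844 g/mol = 0.15659 mol, giving 0.15659 Fe and 0.15659 O.
20.75 wt% Al2O3 ÷ 101.961 g/mol = 0.20351 mol, giving 0.40702 Al and 0.61053 O.
36.33 wt% SiO2 ÷ 60.083 g/mol = 0.60466 mol, giving 0.60466 Si and 1.20932 O.
Oxygen sums to 2.42825; scaling by 12/2.42825 = 4.94183 puts the formula on 12 O.
Fe: 0.15659 × 4.94183 = 0.774 atoms per formula unit.

0.774 Fe apfu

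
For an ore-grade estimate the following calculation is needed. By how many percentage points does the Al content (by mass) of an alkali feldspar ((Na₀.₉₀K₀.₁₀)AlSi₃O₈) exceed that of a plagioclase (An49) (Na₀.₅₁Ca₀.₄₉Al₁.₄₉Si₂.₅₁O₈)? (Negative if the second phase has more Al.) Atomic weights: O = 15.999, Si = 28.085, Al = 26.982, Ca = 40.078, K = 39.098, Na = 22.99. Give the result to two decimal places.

First mineral: 26.982 g Al in 263.830 g formula = 10.23 wt% Al.
Second mineral: 40.203 g Al in 270.052 g formula = 14.89 wt% Al.
10.23% − 14.89% gives a difference of -4.66 percentage points.

-4.66 percentage points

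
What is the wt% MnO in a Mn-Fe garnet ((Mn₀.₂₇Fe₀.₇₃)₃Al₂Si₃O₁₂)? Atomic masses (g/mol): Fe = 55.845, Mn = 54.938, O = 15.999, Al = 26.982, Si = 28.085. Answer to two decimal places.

Formula mass = 497.007 g/mol.
0.81 Mn → 0.8100 mol MnO per formula unit; M(MnO) = 70.937, so MnO mass = 57.459 g.
57.459/497.007 × 100 = 11.56 wt%.

11.56 wt%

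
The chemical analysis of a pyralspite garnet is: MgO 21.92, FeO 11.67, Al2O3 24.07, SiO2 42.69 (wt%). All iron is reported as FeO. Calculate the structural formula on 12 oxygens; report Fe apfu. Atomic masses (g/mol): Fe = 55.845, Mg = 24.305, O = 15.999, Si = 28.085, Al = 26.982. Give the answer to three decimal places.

0.687 Fe apfu

21.92 wt% MgO ÷ 40.304 g/mol = 0.54387 mol, giving 0.54387 Mg and 0.54387 O.
11.67 wt% FeO ÷ 71.844 g/mol = 0.16244 mol, giving 0.16244 Fe and 0.16244 O.
24.07 wt% Al2O3 ÷ 101.961 g/mol = 0.23607 mol, giving 0.47214 Al and 0.70821 O.
42.69 wt% SiO2 ÷ 60.083 g/mol = 0.71052 mol, giving 0.71052 Si and 1.42104 O.
Oxygen sums to 2.83556; scaling by 12/2.83556 = 4.23197 puts the formula on 12 O.
Fe: 0.16244 × 4.23197 = 0.687 atoms per formula unit.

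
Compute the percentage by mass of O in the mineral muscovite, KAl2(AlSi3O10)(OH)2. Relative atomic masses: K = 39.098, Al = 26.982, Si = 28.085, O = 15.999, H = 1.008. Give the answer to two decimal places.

48.20 wt%

Formula mass = 1×39.098 + 3×26.982 + 3×28.085 + 12×15.999 + 2×1.008 = 398.303 g/mol, of which 191.988 g is O.
So O makes up 191.988/398.303 = 0.4820 of the mass, i.e. 48.20%.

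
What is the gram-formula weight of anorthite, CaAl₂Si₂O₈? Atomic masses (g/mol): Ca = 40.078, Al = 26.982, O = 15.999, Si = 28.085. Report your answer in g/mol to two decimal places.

M = 1(40.078) + 2(26.982) + 2(28.085) + 8(15.999)

278.20 g/mol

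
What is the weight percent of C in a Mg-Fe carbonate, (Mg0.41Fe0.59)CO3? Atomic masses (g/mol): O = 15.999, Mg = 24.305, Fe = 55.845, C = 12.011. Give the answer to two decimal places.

Molar mass of (Mg0.41Fe0.59)CO3: 0.41*24.305 + 0.59*55.845 + 1*12.011 + 3*15.999 = 102.922 g/mol.
Mass of C per formula unit: 1 × 12.011 = 12.011 g.
Weight fraction C = 12.011 / 102.922 = 0.1167.

11.67 mass %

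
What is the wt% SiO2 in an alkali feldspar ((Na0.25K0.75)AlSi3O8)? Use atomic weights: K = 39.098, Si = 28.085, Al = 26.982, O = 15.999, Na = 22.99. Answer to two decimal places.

M((Na0.25K0.75)AlSi3O8) = 274.300 g/mol; M(SiO2) = 60.083 g/mol.
Moles SiO2 per formula unit = 3 Si ÷ 1 = 3.0000.
SiO2 fraction = (3.0000 × 60.083) / 274.300 = 180.249/274.300 = 0.6571.

65.71 wt%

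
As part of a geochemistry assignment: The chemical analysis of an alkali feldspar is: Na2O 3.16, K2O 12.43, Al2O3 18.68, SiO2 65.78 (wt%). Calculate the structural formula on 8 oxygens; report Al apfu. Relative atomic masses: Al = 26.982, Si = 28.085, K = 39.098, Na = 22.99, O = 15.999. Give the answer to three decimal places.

1.003 Al apfu

3.16 wt% Na2O ÷ 61.979 g/mol = 0.05099 mol, giving 0.10198 Na and 0.05099 O.
12.43 wt% K2O ÷ 94.195 g/mol = 0.13196 mol, giving 0.26392 K and 0.13196 O.
18.68 wt% Al2O3 ÷ 101.961 g/mol = 0.18321 mol, giving 0.36642 Al and 0.54963 O.
65.78 wt% SiO2 ÷ 60.083 g/mol = 1.09482 mol, giving 1.09482 Si and 2.18964 O.
Oxygen sums to 2.92222; scaling by 8/2.92222 = 2.73764 puts the formula on 8 O.
Al: 0.36642 × 2.73764 = 1.003 atoms per formula unit.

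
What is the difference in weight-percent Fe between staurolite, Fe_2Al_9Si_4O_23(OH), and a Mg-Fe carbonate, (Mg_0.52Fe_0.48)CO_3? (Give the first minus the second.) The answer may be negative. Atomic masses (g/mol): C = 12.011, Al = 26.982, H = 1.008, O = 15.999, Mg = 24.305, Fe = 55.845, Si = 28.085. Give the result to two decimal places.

-13.84 percentage points

First mineral: 111.690 g Fe in 851.852 g formula = 13.11 wt% Fe.
Second mineral: 26.806 g Fe in 99.452 g formula = 26.95 wt% Fe.
13.11% − 26.95% gives a difference of -13.84 percentage points.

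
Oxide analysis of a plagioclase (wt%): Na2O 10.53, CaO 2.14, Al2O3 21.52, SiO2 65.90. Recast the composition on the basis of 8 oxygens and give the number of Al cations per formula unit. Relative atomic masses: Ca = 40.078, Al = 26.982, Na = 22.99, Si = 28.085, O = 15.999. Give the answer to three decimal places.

Na2O (M=61.979): mol = 0.16990; Na = 0.33980, O = 0.16990.
CaO (M=56.077): mol = 0.03816; Ca = 0.03816, O = 0.03816.
Al2O3 (M=101.961): mol = 0.21106; Al = 0.42212, O = 0.63318.
SiO2 (M=60.083): mol = 1.09682; Si = 1.09682, O = 2.19364.
ΣO = 3.03488; factor = 8/ΣO = 2.63602.
Al apfu = 0.42212 × 2.63602 = 1.113.

1.113 Al apfu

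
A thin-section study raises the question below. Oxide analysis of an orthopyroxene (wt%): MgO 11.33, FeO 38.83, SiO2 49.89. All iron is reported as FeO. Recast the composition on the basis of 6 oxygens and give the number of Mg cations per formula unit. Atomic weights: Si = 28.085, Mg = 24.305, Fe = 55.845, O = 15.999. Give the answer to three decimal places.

11.33 wt% MgO ÷ 40.304 g/mol = 0.28111 mol, giving 0.28111 Mg and 0.28111 O.
38.83 wt% FeO ÷ 71.844 g/mol = 0.54048 mol, giving 0.54048 Fe and 0.54048 O.
49.89 wt% SiO2 ÷ 60.083 g/mol = 0.83035 mol, giving 0.83035 Si and 1.66070 O.
Oxygen sums to 2.48229; scaling by 6/2.48229 = 2.41712 puts the formula on 6 O.
Mg: 0.28111 × 2.41712 = 0.679 atoms per formula unit.

0.679 Mg apfu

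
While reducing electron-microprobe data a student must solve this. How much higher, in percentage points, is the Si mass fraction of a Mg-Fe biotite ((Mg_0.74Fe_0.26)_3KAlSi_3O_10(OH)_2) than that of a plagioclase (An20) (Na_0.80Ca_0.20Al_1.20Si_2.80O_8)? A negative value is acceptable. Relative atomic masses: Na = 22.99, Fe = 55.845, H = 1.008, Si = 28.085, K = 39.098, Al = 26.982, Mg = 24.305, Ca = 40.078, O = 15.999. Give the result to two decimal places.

Si in (Mg_0.74Fe_0.26)_3KAlSi_3O_10(OH)_2: molar mass 441.855 g/mol; 3×28.085 = 84.255 g → 19.07 wt%.
Si in Na_0.80Ca_0.20Al_1.20Si_2.80O_8: molar mass 265.416 g/mol; 2.80×28.085 = 78.638 g → 29.63 wt%.
Difference = 19.07 − 29.63 = -10.56 percentage points.

-10.56 percentage points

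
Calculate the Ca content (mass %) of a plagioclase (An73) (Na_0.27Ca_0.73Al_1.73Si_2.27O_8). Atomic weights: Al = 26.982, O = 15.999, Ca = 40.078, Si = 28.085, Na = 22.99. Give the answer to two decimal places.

10.68 mass %

Formula mass = 0.27·22.99 + 0.73·40.078 + 1.73·26.982 + 2.27·28.085 + 8·15.999 = 273.888 g/mol, of which 29.257 g is Ca.
So Ca makes up 29.257/273.888 = 0.1068 of the mass, i.e. 10.68%.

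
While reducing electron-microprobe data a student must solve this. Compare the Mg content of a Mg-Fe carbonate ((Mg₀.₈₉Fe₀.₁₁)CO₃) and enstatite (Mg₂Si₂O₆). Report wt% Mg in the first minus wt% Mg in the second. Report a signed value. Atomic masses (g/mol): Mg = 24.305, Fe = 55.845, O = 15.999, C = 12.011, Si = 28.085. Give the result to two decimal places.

First mineral: 21.631 g Mg in 87.782 g formula = 24.64 wt% Mg.
Second mineral: 48.610 g Mg in 200.774 g formula = 24.21 wt% Mg.
24.64% − 24.21% gives a difference of 0.43 percentage points.

0.43 percentage points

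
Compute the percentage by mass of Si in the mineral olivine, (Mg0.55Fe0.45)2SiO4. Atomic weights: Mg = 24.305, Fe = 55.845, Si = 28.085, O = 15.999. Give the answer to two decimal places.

16.61 wt%

Formula mass = 1.10*24.305 + 0.90*55.845 + 1*28.085 + 4*15.999 = 169.077 g/mol, of which 28.085 g is Si.
So Si makes up 28.085/169.077 = 0.1661 of the mass, i.e. 16.61%.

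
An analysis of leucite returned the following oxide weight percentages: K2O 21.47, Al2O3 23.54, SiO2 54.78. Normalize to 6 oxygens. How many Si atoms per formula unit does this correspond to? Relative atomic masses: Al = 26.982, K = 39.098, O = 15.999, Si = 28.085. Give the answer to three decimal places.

1.994 Si apfu

K2O: 21.47/94.195 = 0.22793 mol → 0.45586 mol K, 0.22793 mol O.
Al2O3: 23.54/101.961 = 0.23087 mol → 0.46174 mol Al, 0.69261 mol O.
SiO2: 54.78/60.083 = 0.91174 mol → 0.91174 mol Si, 1.82348 mol O.
Total oxygen = 2.74402 mol. Normalization factor = 6/2.74402 = 2.18657.
Si per 6 O = 0.91174 × 2.18657 = 1.994.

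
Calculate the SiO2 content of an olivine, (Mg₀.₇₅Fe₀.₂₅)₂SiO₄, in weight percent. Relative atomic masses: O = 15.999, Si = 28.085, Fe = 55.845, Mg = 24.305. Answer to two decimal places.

M((Mg₀.₇₅Fe₀.₂₅)₂SiO₄) = 156.461 g/mol; M(SiO2) = 60.083 g/mol.
Moles SiO2 per formula unit = 1 Si ÷ 1 = 1.0000.
SiO2 fraction = (1.0000 × 60.083) / 156.461 = 60.083/156.461 = 0.3840.

38.40 wt%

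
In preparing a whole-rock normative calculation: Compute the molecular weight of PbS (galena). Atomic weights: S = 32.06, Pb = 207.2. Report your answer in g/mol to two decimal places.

239.26 g/mol

The formula mass is the sum 1*207.2 + 1*32.06.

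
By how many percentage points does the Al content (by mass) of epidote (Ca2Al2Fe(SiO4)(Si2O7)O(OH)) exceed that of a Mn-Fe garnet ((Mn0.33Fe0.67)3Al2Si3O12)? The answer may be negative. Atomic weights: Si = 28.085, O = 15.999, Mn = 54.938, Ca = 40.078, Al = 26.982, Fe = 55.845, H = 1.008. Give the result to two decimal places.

0.31 percentage points

M(Ca2Al2Fe(SiO4)(Si2O7)O(OH)) = 483.215 g/mol, so wt% Al = 53.964/483.215 × 100 = 11.17%.
M((Mn0.33Fe0.67)3Al2Si3O12) = 496.844 g/mol, so wt% Al = 53.964/496.844 × 100 = 10.86%.
11.17 − 10.86 = 0.31 pp.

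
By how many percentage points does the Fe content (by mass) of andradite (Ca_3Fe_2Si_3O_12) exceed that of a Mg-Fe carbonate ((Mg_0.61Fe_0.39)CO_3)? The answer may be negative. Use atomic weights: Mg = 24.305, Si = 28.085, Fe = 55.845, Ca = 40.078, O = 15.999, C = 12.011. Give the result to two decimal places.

-0.56 percentage points

Fe in Ca_3Fe_2Si_3O_12: molar mass 508.167 g/mol; 2×55.845 = 111.690 g → 21.98 wt%.
Fe in (Mg_0.61Fe_0.39)CO_3: molar mass 96.614 g/mol; 0.39×55.845 = 21.780 g → 22.54 wt%.
Difference = 21.98 − 22.54 = -0.56 percentage points.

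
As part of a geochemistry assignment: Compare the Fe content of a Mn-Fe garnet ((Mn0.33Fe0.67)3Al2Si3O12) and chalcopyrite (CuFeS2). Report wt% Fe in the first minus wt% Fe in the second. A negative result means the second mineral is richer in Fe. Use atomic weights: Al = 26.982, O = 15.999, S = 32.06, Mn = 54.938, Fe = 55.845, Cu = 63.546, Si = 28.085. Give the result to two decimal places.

First mineral: 112.248 g Fe in 496.844 g formula = 22.59 wt% Fe.
Second mineral: 55.845 g Fe in 183.511 g formula = 30.43 wt% Fe.
22.59% − 30.43% gives a difference of -7.84 percentage points.

-7.84 percentage points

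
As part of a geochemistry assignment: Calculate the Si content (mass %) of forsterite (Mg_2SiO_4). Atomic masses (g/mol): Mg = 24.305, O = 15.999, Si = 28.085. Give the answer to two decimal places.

M(Mg_2SiO_4) = 140.691 g/mol.
Si contributes 1 × 28.085 = 28.085 g per mole.
28.085/140.691 = 0.1996 → 19.96%.

19.96 mass %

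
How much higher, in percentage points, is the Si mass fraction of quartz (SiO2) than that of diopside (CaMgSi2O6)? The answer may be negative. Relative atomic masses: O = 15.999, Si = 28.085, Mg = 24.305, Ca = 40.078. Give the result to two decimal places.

20.80 percentage points

M(SiO2) = 60.083 g/mol, so wt% Si = 28.085/60.083 × 100 = 46.74%.
M(CaMgSi2O6) = 216.547 g/mol, so wt% Si = 56.170/216.547 × 100 = 25.94%.
46.74 − 25.94 = 20.80 pp.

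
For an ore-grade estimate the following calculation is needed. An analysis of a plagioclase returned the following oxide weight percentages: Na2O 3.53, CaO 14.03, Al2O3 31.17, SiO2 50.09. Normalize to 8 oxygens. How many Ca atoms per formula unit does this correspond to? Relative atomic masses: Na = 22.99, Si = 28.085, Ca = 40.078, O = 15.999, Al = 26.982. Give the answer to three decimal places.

Na2O: 3.53/61.979 = 0.05695 mol → 0.11390 mol Na, 0.05695 mol O.
CaO: 14.03/56.077 = 0.25019 mol → 0.25019 mol Ca, 0.25019 mol O.
Al2O3: 31.17/101.961 = 0.30571 mol → 0.61142 mol Al, 0.91713 mol O.
SiO2: 50.09/60.083 = 0.83368 mol → 0.83368 mol Si, 1.66736 mol O.
Total oxygen = 2.89163 mol. Normalization factor = 8/2.89163 = 2.76661.
Ca per 8 O = 0.25019 × 2.76661 = 0.692.

0.692 Ca apfu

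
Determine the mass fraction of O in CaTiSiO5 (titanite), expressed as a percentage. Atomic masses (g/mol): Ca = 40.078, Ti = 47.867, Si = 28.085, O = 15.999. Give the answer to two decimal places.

40.81 mass %

M(CaTiSiO5) = 196.025 g/mol.
O contributes 5 × 15.999 = 79.995 g per mole.
79.995/196.025 = 0.4081 → 40.81%.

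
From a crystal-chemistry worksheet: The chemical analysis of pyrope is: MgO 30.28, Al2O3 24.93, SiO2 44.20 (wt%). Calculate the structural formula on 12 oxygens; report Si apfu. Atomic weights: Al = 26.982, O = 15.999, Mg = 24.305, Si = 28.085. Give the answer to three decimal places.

2.986 Si apfu

MgO: 30.28/40.304 = 0.75129 mol → 0.75129 mol Mg, 0.75129 mol O.
Al2O3: 24.93/101.961 = 0.24451 mol → 0.48902 mol Al, 0.73353 mol O.
SiO2: 44.20/60.083 = 0.73565 mol → 0.73565 mol Si, 1.47130 mol O.
Total oxygen = 2.95612 mol. Normalization factor = 12/2.95612 = 4.05938.
Si per 12 O = 0.73565 × 4.05938 = 2.986.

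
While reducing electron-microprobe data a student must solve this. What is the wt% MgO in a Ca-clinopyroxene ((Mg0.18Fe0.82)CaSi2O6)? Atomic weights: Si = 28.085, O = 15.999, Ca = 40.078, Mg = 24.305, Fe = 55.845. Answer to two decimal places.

Molar mass of (Mg0.18Fe0.82)CaSi2O6 = 0.18×24.305 + 0.82×55.845 + 1×40.078 + 2×28.085 + 6×15.999 = 242.410 g/mol.
Each formula unit contains 0.18 Mg, equivalent to 0.18/1 = 0.1800 mol MgO.
M(MgO) = 1×24.305 + 1×15.999 = 40.304 g/mol.
Mass of MgO per formula unit = 0.1800 × 40.304 = 7.255 g.
MgO wt% = 7.255 / 242.410 × 100 = 2.99%.

2.99 wt%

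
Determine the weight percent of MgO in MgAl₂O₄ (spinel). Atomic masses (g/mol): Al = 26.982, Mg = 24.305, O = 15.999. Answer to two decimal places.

Formula mass = 142.265 g/mol.
1 Mg → 1.0000 mol MgO per formula unit; M(MgO) = 40.304, so MgO mass = 40.304 g.
40.304/142.265 × 100 = 28.33 wt%.

28.33 wt%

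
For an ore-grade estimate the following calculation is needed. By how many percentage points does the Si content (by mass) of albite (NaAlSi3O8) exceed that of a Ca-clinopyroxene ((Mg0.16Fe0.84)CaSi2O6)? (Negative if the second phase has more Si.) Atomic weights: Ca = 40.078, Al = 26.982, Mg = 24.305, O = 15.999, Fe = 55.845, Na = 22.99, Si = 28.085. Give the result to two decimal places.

9.02 percentage points

M(NaAlSi3O8) = 262.219 g/mol, so wt% Si = 84.255/262.219 × 100 = 32.13%.
M((Mg0.16Fe0.84)CaSi2O6) = 243.041 g/mol, so wt% Si = 56.170/243.041 × 100 = 23.11%.
32.13 − 23.11 = 9.02 pp.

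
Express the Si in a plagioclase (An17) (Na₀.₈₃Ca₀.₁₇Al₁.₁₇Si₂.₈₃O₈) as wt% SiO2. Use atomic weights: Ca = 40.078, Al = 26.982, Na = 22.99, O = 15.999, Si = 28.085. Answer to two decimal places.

64.18 wt%

Formula mass = 264.936 g/mol.
2.83 Si → 2.8300 mol SiO2 per formula unit; M(SiO2) = 60.083, so SiO2 mass = 170.035 g.
170.035/264.936 × 100 = 64.18 wt%.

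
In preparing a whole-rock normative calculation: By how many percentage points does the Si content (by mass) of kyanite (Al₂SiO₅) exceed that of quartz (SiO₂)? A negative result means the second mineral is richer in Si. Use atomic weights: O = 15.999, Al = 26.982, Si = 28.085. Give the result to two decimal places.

M(Al₂SiO₅) = 162.044 g/mol, so wt% Si = 28.085/162.044 × 100 = 17.33%.
M(SiO₂) = 60.083 g/mol, so wt% Si = 28.085/60.083 × 100 = 46.74%.
17.33 − 46.74 = -29.41 pp.

-29.41 percentage points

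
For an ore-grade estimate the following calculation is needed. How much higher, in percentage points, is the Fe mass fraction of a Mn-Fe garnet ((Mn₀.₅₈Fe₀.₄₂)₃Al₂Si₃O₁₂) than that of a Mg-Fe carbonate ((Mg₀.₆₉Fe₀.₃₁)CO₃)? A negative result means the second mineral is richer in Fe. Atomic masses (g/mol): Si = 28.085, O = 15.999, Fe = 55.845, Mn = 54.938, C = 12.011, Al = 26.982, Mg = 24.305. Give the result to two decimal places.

Fe in (Mn₀.₅₈Fe₀.₄₂)₃Al₂Si₃O₁₂: molar mass 496.164 g/mol; 1.26×55.845 = 70.365 g → 14.18 wt%.
Fe in (Mg₀.₆₉Fe₀.₃₁)CO₃: molar mass 94.090 g/mol; 0.31×55.845 = 17.312 g → 18.40 wt%.
Difference = 14.18 − 18.40 = -4.22 percentage points.

-4.22 percentage points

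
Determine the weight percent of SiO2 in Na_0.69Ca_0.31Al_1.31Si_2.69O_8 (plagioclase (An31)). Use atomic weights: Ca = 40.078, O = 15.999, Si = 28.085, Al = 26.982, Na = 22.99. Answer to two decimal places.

M(Na_0.69Ca_0.31Al_1.31Si_2.69O_8) = 267.174 g/mol; M(SiO2) = 60.083 g/mol.
Moles SiO2 per formula unit = 2.69 Si ÷ 1 = 2.6900.
SiO2 fraction = (2.6900 × 60.083) / 267.174 = 161.623/267.174 = 0.6049.

60.49 wt%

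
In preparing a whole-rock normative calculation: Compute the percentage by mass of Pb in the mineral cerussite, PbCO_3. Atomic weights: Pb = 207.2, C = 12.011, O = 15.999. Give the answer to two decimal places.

77.54 weight percent

Molar mass of PbCO_3: 1*207.2 + 1*12.011 + 3*15.999 = 267.208 g/mol.
Mass of Pb per formula unit: 1 × 207.2 = 207.200 g.
Weight fraction Pb = 207.200 / 267.208 = 0.7754.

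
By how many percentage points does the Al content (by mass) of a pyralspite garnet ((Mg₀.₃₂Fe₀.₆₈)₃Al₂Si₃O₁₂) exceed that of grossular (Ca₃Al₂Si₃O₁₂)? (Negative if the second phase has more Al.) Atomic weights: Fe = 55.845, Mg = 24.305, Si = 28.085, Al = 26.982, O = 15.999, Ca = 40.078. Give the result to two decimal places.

M((Mg₀.₃₂Fe₀.₆₈)₃Al₂Si₃O₁₂) = 467.464 g/mol, so wt% Al = 53.964/467.464 × 100 = 11.54%.
M(Ca₃Al₂Si₃O₁₂) = 450.441 g/mol, so wt% Al = 53.964/450.441 × 100 = 11.98%.
11.54 − 11.98 = -0.44 pp.

-0.44 percentage points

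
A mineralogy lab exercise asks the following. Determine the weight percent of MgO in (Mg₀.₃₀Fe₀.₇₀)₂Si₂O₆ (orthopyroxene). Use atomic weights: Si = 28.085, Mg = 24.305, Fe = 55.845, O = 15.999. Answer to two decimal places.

Formula mass = 244.930 g/mol.
0.60 Mg → 0.6000 mol MgO per formula unit; M(MgO) = 40.304, so MgO mass = 24.182 g.
24.182/244.930 × 100 = 9.87 wt%.

9.87 wt%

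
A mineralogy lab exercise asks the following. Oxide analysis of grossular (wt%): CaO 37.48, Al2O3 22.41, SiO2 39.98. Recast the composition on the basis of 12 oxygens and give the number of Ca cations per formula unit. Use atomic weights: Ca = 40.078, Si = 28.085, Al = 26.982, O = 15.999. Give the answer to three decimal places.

3.017 Ca apfu

37.48 wt% CaO ÷ 56.077 g/mol = 0.66837 mol, giving 0.66837 Ca and 0.66837 O.
22.41 wt% Al2O3 ÷ 101.961 g/mol = 0.21979 mol, giving 0.43958 Al and 0.65937 O.
39.98 wt% SiO2 ÷ 60.083 g/mol = 0.66541 mol, giving 0.66541 Si and 1.33082 O.
Oxygen sums to 2.65856; scaling by 12/2.65856 = 4.51372 puts the formula on 12 O.
Ca: 0.66837 × 4.51372 = 3.017 atoms per formula unit.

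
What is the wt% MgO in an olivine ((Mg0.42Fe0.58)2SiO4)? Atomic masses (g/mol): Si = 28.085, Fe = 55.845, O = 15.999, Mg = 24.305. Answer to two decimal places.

Formula mass = 177.277 g/mol.
0.84 Mg → 0.8400 mol MgO per formula unit; M(MgO) = 40.304, so MgO mass = 33.855 g.
33.855/177.277 × 100 = 19.10 wt%.

19.10 wt%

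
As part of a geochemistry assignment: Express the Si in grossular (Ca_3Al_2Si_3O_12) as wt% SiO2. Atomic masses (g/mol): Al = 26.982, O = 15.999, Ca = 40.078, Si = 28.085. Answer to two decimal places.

40.02 wt%

Formula mass = 450.441 g/mol.
3 Si → 3.0000 mol SiO2 per formula unit; M(SiO2) = 60.083, so SiO2 mass = 180.249 g.
180.249/450.441 × 100 = 40.02 wt%.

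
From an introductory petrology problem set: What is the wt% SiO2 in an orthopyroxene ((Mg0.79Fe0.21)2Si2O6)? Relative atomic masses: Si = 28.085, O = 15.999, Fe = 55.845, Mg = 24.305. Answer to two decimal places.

M((Mg0.79Fe0.21)2Si2O6) = 214.021 g/mol; M(SiO2) = 60.083 g/mol.
Moles SiO2 per formula unit = 2 Si ÷ 1 = 2.0000.
SiO2 fraction = (2.0000 × 60.083) / 214.021 = 120.166/214.021 = 0.5615.

56.15 wt%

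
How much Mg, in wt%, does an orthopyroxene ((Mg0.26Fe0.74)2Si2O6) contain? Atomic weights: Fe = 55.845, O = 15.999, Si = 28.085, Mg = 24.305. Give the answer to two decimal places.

5.11 wt%

Molar mass of (Mg0.26Fe0.74)2Si2O6: 0.52*24.305 + 1.48*55.845 + 2*28.085 + 6*15.999 = 247.453 g/mol.
Mass of Mg per formula unit: 0.52 × 24.305 = 12.639 g.
Weight fraction Mg = 12.639 / 247.453 = 0.0511.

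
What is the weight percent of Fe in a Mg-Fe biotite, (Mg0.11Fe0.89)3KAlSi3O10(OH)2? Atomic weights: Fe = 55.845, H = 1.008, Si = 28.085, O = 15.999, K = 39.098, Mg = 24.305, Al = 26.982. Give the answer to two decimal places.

M((Mg0.11Fe0.89)3KAlSi3O10(OH)2) = 501.466 g/mol.
Fe contributes 2.67 × 55.845 = 149.106 g per mole.
149.106/501.466 = 0.2973 → 29.73%.

29.73 wt%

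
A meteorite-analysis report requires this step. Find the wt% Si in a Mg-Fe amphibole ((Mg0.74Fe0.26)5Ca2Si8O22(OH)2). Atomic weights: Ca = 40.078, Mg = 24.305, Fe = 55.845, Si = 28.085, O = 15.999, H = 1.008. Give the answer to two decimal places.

26.33 mass %

Formula mass = 3.70·24.305 + 1.30·55.845 + 2·40.078 + 8·28.085 + 24·15.999 + 2·1.008 = 853.355 g/mol, of which 224.680 g is Si.
So Si makes up 224.680/853.355 = 0.2633 of the mass, i.e. 26.33%.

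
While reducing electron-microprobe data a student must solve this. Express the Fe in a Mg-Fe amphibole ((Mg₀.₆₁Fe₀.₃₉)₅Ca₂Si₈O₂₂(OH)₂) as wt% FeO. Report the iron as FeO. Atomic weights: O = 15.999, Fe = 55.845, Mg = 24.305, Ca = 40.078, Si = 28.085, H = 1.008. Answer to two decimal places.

M((Mg₀.₆₁Fe₀.₃₉)₅Ca₂Si₈O₂₂(OH)₂) = 873.856 g/mol; M(FeO) = 71.844 g/mol.
Moles FeO per formula unit = 1.95 Fe ÷ 1 = 1.9500.
FeO fraction = (1.9500 × 71.844) / 873.856 = 140.096/873.856 = 0.1603.

16.03 wt%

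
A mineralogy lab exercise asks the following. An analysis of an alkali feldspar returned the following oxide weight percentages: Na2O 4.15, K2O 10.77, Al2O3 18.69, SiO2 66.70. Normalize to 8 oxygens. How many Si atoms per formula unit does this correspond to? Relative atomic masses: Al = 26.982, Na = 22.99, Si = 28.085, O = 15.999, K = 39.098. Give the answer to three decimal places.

Na2O: 4.15/61.979 = 0.06696 mol → 0.13392 mol Na, 0.06696 mol O.
K2O: 10.77/94.195 = 0.11434 mol → 0.22868 mol K, 0.11434 mol O.
Al2O3: 18.69/101.961 = 0.18331 mol → 0.36662 mol Al, 0.54993 mol O.
SiO2: 66.70/60.083 = 1.11013 mol → 1.11013 mol Si, 2.22026 mol O.
Total oxygen = 2.95149 mol. Normalization factor = 8/2.95149 = 2.71050.
Si per 8 O = 1.11013 × 2.71050 = 3.009.

3.009 Si apfu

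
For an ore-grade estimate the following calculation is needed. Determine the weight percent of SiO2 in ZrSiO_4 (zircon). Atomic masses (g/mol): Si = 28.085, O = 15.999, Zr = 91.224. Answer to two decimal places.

32.78 wt%

M(ZrSiO_4) = 183.305 g/mol; M(SiO2) = 60.083 g/mol.
Moles SiO2 per formula unit = 1 Si ÷ 1 = 1.0000.
SiO2 fraction = (1.0000 × 60.083) / 183.305 = 60.083/183.305 = 0.3278.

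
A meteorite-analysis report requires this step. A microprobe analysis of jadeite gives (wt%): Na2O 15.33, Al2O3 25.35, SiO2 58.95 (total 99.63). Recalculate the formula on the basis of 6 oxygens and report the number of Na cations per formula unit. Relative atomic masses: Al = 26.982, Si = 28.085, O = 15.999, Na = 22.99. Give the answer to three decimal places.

Na2O: 15.33/61.979 = 0.24734 mol → 0.49468 mol Na, 0.24734 mol O.
Al2O3: 25.35/101.961 = 0.24862 mol → 0.49724 mol Al, 0.74586 mol O.
SiO2: 58.95/60.083 = 0.98114 mol → 0.98114 mol Si, 1.96228 mol O.
Total oxygen = 2.95548 mol. Normalization factor = 6/2.95548 = 2.03013.
Na per 6 O = 0.49468 × 2.03013 = 1.004.

1.004 Na apfu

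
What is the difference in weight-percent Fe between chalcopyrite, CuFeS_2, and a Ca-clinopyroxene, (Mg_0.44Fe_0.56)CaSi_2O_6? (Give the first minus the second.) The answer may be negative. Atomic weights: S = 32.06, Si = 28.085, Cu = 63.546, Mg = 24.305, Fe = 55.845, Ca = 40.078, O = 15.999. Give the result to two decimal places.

First mineral: 55.845 g Fe in 183.511 g formula = 30.43 wt% Fe.
Second mineral: 31.273 g Fe in 234.209 g formula = 13.35 wt% Fe.
30.43% − 13.35% gives a difference of 17.08 percentage points.

17.08 percentage points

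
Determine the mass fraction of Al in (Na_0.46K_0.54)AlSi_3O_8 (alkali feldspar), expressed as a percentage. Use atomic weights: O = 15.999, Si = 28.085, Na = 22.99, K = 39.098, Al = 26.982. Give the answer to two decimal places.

Molar mass of (Na_0.46K_0.54)AlSi_3O_8: 0.46·22.99 + 0.54·39.098 + 1·26.982 + 3·28.085 + 8·15.999 = 270.917 g/mol.
Mass of Al per formula unit: 1 × 26.982 = 26.982 g.
Weight fraction Al = 26.982 / 270.917 = 0.0996.

9.96 weight percent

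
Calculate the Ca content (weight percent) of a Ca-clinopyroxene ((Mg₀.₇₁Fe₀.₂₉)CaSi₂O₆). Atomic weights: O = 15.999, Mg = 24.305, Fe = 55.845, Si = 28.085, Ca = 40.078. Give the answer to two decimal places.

17.76 weight percent

Molar mass of (Mg₀.₇₁Fe₀.₂₉)CaSi₂O₆: 0.71·24.305 + 0.29·55.845 + 1·40.078 + 2·28.085 + 6·15.999 = 225.694 g/mol.
Mass of Ca per formula unit: 1 × 40.078 = 40.078 g.
Weight fraction Ca = 40.078 / 225.694 = 0.1776.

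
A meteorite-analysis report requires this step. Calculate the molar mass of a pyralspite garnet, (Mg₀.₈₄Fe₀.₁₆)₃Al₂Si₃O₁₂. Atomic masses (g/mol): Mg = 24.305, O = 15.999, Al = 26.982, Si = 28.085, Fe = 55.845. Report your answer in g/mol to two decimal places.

418.26 g/mol

M = 2.52·24.305 + 0.48·55.845 + 2·26.982 + 3·28.085 + 12·15.999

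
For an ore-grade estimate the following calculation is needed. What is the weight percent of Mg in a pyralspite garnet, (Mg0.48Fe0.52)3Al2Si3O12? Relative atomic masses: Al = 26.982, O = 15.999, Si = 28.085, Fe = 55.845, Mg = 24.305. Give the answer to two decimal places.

M((Mg0.48Fe0.52)3Al2Si3O12) = 452.324 g/mol.
Mg contributes 1.44 × 24.305 = 34.999 g per mole.
34.999/452.324 = 0.0774 → 7.74%.

7.74 mass %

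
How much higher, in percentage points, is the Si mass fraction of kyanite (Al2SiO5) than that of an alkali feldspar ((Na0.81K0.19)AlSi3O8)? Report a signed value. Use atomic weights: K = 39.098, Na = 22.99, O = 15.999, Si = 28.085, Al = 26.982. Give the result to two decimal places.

Si in Al2SiO5: molar mass 162.044 g/mol; 1×28.085 = 28.085 g → 17.33 wt%.
Si in (Na0.81K0.19)AlSi3O8: molar mass 265.280 g/mol; 3×28.085 = 84.255 g → 31.76 wt%.
Difference = 17.33 − 31.76 = -14.43 percentage points.

-14.43 percentage points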